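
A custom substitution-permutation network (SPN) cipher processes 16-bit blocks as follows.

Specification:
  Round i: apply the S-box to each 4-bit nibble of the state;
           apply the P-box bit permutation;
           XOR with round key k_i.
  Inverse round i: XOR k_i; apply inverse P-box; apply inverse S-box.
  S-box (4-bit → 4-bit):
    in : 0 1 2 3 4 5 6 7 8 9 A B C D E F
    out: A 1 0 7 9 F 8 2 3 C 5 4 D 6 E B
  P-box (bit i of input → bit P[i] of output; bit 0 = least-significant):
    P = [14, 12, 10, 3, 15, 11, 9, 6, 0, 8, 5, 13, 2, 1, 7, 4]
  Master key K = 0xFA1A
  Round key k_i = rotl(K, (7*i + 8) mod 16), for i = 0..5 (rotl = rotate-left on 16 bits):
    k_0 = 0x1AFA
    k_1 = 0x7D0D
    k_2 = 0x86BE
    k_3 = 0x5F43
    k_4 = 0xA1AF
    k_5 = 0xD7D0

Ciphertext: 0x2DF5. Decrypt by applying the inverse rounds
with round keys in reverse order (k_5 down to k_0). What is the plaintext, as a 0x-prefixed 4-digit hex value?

s_0 = ciphertext = 0x2DF5
s_1 = InvRound(s_0, k_5) = 0x1C38
s_2 = InvRound(s_1, k_4) = 0x5F8D
s_3 = InvRound(s_2, k_3) = 0x3266
s_4 = InvRound(s_3, k_2) = 0x964E
s_5 = InvRound(s_4, k_1) = 0x7F51
s_6 = InvRound(s_5, k_0) = 0xD52C

0xD52C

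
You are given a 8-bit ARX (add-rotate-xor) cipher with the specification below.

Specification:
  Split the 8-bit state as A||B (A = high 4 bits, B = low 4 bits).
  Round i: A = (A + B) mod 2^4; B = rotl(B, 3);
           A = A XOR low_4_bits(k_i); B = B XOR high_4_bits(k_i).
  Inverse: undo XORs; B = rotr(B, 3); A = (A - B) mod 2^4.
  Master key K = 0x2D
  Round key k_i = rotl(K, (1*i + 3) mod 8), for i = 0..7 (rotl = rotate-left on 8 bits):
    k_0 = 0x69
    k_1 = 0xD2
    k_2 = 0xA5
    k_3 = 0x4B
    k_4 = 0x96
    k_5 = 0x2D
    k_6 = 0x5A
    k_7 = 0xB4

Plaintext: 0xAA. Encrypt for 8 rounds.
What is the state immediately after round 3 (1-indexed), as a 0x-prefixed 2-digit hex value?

s_0 = plaintext = 0xAA
s_1 = Round(s_0, k_0) = 0xD3
s_2 = Round(s_1, k_1) = 0x24
s_3 = Round(s_2, k_2) = 0x38
s_4 = Round(s_3, k_3) = 0x00
s_5 = Round(s_4, k_4) = 0x69
s_6 = Round(s_5, k_5) = 0x2E
s_7 = Round(s_6, k_6) = 0xA2
s_8 = Round(s_7, k_7) = 0x8A

0x38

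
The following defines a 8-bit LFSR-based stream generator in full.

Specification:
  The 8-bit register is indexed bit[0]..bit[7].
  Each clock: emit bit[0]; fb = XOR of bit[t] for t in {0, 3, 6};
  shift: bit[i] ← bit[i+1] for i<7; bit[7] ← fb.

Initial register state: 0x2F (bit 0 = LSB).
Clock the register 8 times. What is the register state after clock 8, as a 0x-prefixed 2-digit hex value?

0xE2

reg_0 = 0x2F
clock 1: out=1, reg = 0x17
clock 2: out=1, reg = 0x8B
clock 3: out=1, reg = 0x45
clock 4: out=1, reg = 0x22
clock 5: out=0, reg = 0x11
clock 6: out=1, reg = 0x88
clock 7: out=0, reg = 0xC4
clock 8: out=0, reg = 0xE2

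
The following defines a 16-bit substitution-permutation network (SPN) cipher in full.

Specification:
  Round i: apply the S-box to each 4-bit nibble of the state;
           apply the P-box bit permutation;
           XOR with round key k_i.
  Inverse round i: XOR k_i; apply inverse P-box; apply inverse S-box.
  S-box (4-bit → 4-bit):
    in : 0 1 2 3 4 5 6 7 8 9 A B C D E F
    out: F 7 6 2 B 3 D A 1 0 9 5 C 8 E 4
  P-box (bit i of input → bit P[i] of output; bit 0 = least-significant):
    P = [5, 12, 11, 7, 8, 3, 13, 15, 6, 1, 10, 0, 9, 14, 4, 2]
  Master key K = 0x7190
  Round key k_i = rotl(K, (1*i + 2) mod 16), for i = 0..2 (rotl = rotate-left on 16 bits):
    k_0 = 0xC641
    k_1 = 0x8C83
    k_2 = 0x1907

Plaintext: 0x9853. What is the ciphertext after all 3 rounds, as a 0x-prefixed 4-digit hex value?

0x5096

s_0 = plaintext = 0x9853
s_1 = Round(s_0, k_0) = 0xD709
s_2 = Round(s_1, k_1) = 0x2D8C
s_3 = Round(s_2, k_2) = 0x5096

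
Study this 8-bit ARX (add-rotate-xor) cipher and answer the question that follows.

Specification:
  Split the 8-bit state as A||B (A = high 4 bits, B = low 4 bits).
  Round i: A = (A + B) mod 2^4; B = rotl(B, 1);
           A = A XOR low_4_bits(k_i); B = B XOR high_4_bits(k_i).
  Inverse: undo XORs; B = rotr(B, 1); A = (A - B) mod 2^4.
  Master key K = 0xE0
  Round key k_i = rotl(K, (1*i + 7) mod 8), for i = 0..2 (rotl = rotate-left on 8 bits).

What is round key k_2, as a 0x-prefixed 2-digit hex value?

0xC1

K = 0xE0
k_0 = rotl(K, (1*0+7) mod 8) = rotl(K, 7) = 0x70
k_1 = rotl(K, (1*1+7) mod 8) = rotl(K, 0) = 0xE0
k_2 = rotl(K, (1*2+7) mod 8) = rotl(K, 1) = 0xC1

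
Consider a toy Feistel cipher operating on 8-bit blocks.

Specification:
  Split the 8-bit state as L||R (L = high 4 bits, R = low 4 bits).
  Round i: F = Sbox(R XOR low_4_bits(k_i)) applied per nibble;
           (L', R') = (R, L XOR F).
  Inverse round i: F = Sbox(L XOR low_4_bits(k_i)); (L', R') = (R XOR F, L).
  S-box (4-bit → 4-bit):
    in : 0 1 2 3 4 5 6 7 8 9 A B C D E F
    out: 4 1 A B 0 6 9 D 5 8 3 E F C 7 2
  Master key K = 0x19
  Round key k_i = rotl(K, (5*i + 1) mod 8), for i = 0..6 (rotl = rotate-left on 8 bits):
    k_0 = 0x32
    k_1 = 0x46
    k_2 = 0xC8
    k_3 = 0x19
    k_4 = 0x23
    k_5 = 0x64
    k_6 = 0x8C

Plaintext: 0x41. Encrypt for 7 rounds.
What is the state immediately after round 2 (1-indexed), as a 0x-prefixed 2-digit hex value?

s_0 = plaintext = 0x41
s_1 = Round(s_0, k_0) = 0x1F
s_2 = Round(s_1, k_1) = 0xF9
s_3 = Round(s_2, k_2) = 0x9E
s_4 = Round(s_3, k_3) = 0xE4
s_5 = Round(s_4, k_4) = 0x43
s_6 = Round(s_5, k_5) = 0x39
s_7 = Round(s_6, k_6) = 0x95

0xF9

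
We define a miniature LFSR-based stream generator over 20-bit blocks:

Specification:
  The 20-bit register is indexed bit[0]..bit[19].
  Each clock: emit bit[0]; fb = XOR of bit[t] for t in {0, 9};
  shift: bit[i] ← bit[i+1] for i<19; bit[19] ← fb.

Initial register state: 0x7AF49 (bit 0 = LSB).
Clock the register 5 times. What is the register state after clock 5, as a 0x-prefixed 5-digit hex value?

0xF3D7A

reg_0 = 0x7AF49
clock 1: out=1, reg = 0x3D7A4
clock 2: out=0, reg = 0x9EBD2
clock 3: out=0, reg = 0xCF5E9
clock 4: out=1, reg = 0xE7AF4
clock 5: out=0, reg = 0xF3D7A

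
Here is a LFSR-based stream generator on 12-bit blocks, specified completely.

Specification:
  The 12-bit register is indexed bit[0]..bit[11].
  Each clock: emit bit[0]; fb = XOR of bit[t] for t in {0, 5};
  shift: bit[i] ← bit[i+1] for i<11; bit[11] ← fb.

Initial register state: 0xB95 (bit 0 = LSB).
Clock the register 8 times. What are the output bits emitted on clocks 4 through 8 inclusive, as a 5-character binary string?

01001

reg_0 = 0xB95
clock 1: out=1, reg = 0xDCA
clock 2: out=0, reg = 0x6E5
clock 3: out=1, reg = 0x372
clock 4: out=0, reg = 0x9B9
clock 5: out=1, reg = 0x4DC
clock 6: out=0, reg = 0x26E
clock 7: out=0, reg = 0x937
clock 8: out=1, reg = 0x49B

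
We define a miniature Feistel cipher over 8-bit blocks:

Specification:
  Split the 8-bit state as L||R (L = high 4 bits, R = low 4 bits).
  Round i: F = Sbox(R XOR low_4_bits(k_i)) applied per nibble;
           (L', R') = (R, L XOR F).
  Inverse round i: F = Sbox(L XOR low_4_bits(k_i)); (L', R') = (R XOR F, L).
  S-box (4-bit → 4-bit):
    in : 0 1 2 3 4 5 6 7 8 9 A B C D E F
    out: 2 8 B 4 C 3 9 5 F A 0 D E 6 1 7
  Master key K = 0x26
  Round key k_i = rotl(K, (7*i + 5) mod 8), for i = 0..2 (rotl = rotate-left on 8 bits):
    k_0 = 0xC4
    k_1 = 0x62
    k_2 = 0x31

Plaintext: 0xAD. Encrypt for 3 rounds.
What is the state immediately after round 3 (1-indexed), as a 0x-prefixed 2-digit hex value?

s_0 = plaintext = 0xAD
s_1 = Round(s_0, k_0) = 0xD0
s_2 = Round(s_1, k_1) = 0x06
s_3 = Round(s_2, k_2) = 0x65

0x65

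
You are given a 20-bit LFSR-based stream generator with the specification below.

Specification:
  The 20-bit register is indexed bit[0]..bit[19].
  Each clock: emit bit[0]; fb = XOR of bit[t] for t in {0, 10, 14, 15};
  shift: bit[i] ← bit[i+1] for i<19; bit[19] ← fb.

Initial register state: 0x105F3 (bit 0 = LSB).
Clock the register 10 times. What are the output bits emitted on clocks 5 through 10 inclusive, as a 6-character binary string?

reg_0 = 0x105F3
clock 1: out=1, reg = 0x082F9
clock 2: out=1, reg = 0x0417C
clock 3: out=0, reg = 0x820BE
clock 4: out=0, reg = 0x4105F
clock 5: out=1, reg = 0xA082F
clock 6: out=1, reg = 0xD0417
clock 7: out=1, reg = 0x6820B
clock 8: out=1, reg = 0x34105
clock 9: out=1, reg = 0x1A082
clock 10: out=0, reg = 0x8D041

111110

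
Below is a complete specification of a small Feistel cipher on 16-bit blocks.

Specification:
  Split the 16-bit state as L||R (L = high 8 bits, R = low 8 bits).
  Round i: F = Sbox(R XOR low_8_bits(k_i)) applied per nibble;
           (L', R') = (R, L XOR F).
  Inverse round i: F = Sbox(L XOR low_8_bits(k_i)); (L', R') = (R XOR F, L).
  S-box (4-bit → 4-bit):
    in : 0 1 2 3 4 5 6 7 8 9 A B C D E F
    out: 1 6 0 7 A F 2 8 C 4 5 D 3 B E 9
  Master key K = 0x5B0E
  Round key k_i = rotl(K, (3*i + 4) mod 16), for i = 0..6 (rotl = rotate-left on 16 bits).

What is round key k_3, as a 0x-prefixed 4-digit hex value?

0xCB61

K = 0x5B0E
k_0 = rotl(K, (3*0+4) mod 16) = rotl(K, 4) = 0xB0E5
k_1 = rotl(K, (3*1+4) mod 16) = rotl(K, 7) = 0x872D
k_2 = rotl(K, (3*2+4) mod 16) = rotl(K, 10) = 0x396C
k_3 = rotl(K, (3*3+4) mod 16) = rotl(K, 13) = 0xCB61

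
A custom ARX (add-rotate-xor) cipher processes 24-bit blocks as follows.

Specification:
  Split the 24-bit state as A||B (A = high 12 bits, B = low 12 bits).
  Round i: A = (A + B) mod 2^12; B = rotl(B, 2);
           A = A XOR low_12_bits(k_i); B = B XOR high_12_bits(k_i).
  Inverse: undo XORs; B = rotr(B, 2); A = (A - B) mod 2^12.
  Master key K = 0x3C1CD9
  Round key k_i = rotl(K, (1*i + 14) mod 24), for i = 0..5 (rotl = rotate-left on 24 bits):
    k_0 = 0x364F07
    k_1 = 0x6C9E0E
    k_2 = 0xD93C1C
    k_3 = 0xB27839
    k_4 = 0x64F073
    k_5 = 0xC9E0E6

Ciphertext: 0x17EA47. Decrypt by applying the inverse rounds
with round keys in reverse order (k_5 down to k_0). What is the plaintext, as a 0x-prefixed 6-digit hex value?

s_0 = ciphertext = 0x17EA47
s_1 = InvRound(s_0, k_5) = 0xBE25B6
s_2 = InvRound(s_1, k_4) = 0x6934FE
s_3 = InvRound(s_2, k_3) = 0x6B47F6
s_4 = InvRound(s_3, k_2) = 0x40F699
s_5 = InvRound(s_4, k_1) = 0x9ED014
s_6 = InvRound(s_5, k_0) = 0x60E0DC

0x60E0DC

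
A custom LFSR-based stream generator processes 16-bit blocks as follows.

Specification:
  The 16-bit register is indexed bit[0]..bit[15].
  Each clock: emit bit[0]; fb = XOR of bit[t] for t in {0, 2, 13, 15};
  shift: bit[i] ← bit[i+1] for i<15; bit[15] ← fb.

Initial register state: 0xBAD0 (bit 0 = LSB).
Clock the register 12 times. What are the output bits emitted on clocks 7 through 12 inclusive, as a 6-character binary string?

110101

reg_0 = 0xBAD0
clock 1: out=0, reg = 0x5D68
clock 2: out=0, reg = 0x2EB4
clock 3: out=0, reg = 0x175A
clock 4: out=0, reg = 0x0BAD
clock 5: out=1, reg = 0x05D6
clock 6: out=0, reg = 0x82EB
clock 7: out=1, reg = 0x4175
clock 8: out=1, reg = 0x20BA
clock 9: out=0, reg = 0x905D
clock 10: out=1, reg = 0xC82E
clock 11: out=0, reg = 0x6417
clock 12: out=1, reg = 0xB20B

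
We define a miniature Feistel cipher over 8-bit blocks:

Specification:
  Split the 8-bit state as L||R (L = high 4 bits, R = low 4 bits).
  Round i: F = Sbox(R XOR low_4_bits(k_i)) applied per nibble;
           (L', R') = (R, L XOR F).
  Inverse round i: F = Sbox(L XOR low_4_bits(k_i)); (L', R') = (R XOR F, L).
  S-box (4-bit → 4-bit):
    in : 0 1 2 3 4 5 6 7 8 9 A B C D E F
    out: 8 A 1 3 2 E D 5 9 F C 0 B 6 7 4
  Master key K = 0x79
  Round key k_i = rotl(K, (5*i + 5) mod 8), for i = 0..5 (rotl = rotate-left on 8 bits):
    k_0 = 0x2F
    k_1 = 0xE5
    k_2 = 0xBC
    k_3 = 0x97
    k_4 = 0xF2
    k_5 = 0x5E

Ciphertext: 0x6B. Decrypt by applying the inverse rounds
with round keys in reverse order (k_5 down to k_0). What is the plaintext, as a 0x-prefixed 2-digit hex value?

s_0 = ciphertext = 0x6B
s_1 = InvRound(s_0, k_5) = 0x26
s_2 = InvRound(s_1, k_4) = 0xE2
s_3 = InvRound(s_2, k_3) = 0xDE
s_4 = InvRound(s_3, k_2) = 0x4D
s_5 = InvRound(s_4, k_1) = 0x74
s_6 = InvRound(s_5, k_0) = 0xD7

0xD7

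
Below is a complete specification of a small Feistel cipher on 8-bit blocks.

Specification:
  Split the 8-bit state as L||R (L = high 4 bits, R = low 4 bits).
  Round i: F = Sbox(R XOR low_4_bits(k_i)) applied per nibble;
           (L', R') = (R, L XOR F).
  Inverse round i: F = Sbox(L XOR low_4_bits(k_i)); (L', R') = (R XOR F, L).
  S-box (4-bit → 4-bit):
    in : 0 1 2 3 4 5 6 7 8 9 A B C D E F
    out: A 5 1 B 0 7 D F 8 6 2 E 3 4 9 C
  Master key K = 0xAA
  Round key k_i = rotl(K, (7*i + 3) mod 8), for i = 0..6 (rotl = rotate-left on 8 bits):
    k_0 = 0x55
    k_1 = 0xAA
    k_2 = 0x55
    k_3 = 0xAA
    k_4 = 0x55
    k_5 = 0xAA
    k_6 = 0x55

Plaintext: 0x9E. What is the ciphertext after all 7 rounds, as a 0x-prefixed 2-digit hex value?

s_0 = plaintext = 0x9E
s_1 = Round(s_0, k_0) = 0xE7
s_2 = Round(s_1, k_1) = 0x7A
s_3 = Round(s_2, k_2) = 0xAB
s_4 = Round(s_3, k_3) = 0xBF
s_5 = Round(s_4, k_4) = 0xF9
s_6 = Round(s_5, k_5) = 0x94
s_7 = Round(s_6, k_6) = 0x4C

0x4C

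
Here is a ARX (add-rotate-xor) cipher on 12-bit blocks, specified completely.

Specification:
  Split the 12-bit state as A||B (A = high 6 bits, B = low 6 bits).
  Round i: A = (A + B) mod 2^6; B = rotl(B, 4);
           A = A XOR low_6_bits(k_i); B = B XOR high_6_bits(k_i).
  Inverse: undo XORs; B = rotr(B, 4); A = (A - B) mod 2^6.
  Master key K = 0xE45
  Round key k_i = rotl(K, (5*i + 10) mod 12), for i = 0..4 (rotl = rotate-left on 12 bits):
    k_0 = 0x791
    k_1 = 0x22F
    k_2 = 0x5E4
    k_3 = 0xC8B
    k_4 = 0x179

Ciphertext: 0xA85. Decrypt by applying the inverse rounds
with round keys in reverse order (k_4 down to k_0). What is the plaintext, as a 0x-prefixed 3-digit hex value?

s_0 = ciphertext = 0xA85
s_1 = InvRound(s_0, k_4) = 0x4C0
s_2 = InvRound(s_1, k_3) = 0x34B
s_3 = InvRound(s_2, k_2) = 0xE31
s_4 = InvRound(s_3, k_1) = 0xC27
s_5 = InvRound(s_4, k_0) = 0xEA7

0xEA7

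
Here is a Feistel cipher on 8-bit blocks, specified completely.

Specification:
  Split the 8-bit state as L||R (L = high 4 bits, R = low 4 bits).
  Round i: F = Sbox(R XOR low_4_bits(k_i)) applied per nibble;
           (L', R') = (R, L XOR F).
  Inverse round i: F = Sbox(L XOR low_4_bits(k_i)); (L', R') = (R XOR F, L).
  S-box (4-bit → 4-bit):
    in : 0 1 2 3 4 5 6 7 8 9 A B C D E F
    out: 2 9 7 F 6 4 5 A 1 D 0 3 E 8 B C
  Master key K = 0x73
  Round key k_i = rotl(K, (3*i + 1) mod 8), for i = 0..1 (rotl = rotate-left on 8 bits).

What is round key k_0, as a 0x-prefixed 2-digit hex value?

K = 0x73
k_0 = rotl(K, (3*0+1) mod 8) = rotl(K, 1) = 0xE6

0xE6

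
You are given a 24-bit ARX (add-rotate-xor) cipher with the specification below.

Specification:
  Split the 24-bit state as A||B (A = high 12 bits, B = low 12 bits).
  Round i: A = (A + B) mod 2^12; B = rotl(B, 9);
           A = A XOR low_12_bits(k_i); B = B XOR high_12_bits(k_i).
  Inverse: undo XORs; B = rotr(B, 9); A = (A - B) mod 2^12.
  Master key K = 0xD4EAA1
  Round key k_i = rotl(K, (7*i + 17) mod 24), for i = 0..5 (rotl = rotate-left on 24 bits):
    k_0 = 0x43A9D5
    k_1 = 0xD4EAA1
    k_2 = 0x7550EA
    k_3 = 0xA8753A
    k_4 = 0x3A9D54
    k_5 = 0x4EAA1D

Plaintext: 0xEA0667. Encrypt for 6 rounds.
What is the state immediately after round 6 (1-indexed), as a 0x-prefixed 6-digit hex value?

0xE90DCE

s_0 = plaintext = 0xEA0667
s_1 = Round(s_0, k_0) = 0xCD2AF6
s_2 = Round(s_1, k_1) = 0xD69010
s_3 = Round(s_2, k_2) = 0xD93757
s_4 = Round(s_3, k_3) = 0x1D046D
s_5 = Round(s_4, k_4) = 0xB69924
s_6 = Round(s_5, k_5) = 0xE90DCE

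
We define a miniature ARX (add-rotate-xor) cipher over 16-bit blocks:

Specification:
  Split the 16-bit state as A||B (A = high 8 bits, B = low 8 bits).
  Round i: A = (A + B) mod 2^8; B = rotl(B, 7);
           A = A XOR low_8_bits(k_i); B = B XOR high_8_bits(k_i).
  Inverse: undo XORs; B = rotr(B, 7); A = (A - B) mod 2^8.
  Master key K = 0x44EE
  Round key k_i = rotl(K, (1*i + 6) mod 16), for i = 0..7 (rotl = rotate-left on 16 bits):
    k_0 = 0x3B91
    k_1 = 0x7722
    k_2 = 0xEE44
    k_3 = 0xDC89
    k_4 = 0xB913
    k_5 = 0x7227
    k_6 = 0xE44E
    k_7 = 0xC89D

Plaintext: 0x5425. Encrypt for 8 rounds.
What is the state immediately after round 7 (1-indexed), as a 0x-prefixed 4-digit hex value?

s_0 = plaintext = 0x5425
s_1 = Round(s_0, k_0) = 0xE8A9
s_2 = Round(s_1, k_1) = 0xB3A3
s_3 = Round(s_2, k_2) = 0x123F
s_4 = Round(s_3, k_3) = 0xD843
s_5 = Round(s_4, k_4) = 0x0818
s_6 = Round(s_5, k_5) = 0x077E
s_7 = Round(s_6, k_6) = 0xCBDB
s_8 = Round(s_7, k_7) = 0x3B25

0xCBDB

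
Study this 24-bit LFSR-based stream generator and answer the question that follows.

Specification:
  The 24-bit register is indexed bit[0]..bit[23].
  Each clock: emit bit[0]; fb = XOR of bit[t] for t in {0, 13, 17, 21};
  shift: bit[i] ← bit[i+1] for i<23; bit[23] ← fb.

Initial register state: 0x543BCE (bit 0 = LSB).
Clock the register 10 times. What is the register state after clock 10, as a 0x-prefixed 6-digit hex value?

reg_0 = 0x543BCE
clock 1: out=0, reg = 0xAA1DE7
clock 2: out=1, reg = 0xD50EF3
clock 3: out=1, reg = 0xEA8779
clock 4: out=1, reg = 0xF543BC
clock 5: out=0, reg = 0xFAA1DE
clock 6: out=0, reg = 0xFD50EF
clock 7: out=1, reg = 0x7EA877
clock 8: out=1, reg = 0x3F543B
clock 9: out=1, reg = 0x9FAA1D
clock 10: out=1, reg = 0xCFD50E

0xCFD50E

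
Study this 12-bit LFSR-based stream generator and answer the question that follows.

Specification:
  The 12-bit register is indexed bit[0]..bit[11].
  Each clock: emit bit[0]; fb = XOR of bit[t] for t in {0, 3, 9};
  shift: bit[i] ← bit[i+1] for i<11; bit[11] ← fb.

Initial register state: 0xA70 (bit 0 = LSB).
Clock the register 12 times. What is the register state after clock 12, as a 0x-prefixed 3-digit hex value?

0xC23

reg_0 = 0xA70
clock 1: out=0, reg = 0xD38
clock 2: out=0, reg = 0xE9C
clock 3: out=0, reg = 0x74E
clock 4: out=0, reg = 0x3A7
clock 5: out=1, reg = 0x1D3
clock 6: out=1, reg = 0x8E9
clock 7: out=1, reg = 0x474
clock 8: out=0, reg = 0x23A
clock 9: out=0, reg = 0x11D
clock 10: out=1, reg = 0x08E
clock 11: out=0, reg = 0x847
clock 12: out=1, reg = 0xC23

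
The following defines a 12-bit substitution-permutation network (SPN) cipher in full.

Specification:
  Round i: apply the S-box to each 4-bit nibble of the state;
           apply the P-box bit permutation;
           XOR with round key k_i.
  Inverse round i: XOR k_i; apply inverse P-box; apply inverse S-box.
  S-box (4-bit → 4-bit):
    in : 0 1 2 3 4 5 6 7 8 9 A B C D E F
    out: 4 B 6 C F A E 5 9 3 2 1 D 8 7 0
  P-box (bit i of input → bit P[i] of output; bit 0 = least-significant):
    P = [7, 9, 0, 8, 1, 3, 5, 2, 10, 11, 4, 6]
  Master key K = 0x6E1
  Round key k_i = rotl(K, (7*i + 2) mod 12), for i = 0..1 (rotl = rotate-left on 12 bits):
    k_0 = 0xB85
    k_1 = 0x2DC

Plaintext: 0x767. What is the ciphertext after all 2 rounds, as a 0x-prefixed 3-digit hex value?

0x378

s_0 = plaintext = 0x767
s_1 = Round(s_0, k_0) = 0xF38
s_2 = Round(s_1, k_1) = 0x378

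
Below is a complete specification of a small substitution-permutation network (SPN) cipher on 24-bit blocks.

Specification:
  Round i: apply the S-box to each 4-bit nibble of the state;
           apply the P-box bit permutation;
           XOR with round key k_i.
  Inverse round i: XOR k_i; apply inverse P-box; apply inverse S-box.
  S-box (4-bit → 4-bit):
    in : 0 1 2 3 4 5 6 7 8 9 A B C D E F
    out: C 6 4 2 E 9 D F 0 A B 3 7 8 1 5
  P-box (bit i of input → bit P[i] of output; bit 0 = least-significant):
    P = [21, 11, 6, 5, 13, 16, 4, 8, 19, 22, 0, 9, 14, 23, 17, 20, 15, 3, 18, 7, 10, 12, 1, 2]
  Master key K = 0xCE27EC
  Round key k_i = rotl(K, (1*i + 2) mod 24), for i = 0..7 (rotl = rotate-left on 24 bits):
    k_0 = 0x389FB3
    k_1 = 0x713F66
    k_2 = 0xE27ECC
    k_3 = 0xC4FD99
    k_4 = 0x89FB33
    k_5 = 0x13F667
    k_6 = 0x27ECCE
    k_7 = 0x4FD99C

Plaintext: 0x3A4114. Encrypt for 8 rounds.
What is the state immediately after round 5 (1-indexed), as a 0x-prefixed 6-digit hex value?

s_0 = plaintext = 0x3A4114
s_1 = Round(s_0, k_0) = 0xEB074A
s_2 = Round(s_1, k_1) = 0x0AB05F
s_3 = Round(s_2, k_2) = 0x429D03
s_4 = Round(s_3, k_3) = 0x50E68F
s_5 = Round(s_4, k_4) = 0xA5BDF6
s_6 = Round(s_5, k_5) = 0xB30093
s_7 = Round(s_6, k_6) = 0x34F3C7
s_8 = Round(s_7, k_7) = 0x28A164

0xA5BDF6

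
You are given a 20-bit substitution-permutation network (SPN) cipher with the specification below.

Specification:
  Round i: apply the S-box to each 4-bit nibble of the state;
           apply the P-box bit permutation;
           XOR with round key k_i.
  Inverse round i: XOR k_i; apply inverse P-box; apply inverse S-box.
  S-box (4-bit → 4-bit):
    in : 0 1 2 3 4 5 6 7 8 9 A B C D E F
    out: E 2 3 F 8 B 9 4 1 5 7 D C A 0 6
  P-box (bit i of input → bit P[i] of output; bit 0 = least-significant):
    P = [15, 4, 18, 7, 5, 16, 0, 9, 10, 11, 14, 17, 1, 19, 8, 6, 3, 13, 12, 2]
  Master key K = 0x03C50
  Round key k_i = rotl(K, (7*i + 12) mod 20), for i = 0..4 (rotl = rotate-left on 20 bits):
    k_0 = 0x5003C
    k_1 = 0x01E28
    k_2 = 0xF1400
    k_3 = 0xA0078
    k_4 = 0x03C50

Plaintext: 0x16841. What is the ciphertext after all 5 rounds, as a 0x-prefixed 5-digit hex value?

s_0 = plaintext = 0x16841
s_1 = Round(s_0, k_0) = 0x5266E
s_2 = Round(s_1, k_1) = 0xA3806
s_3 = Round(s_2, k_2) = 0x6A3CB
s_4 = Round(s_3, k_3) = 0x4CFF7
s_5 = Round(s_4, k_4) = 0x57515

0x57515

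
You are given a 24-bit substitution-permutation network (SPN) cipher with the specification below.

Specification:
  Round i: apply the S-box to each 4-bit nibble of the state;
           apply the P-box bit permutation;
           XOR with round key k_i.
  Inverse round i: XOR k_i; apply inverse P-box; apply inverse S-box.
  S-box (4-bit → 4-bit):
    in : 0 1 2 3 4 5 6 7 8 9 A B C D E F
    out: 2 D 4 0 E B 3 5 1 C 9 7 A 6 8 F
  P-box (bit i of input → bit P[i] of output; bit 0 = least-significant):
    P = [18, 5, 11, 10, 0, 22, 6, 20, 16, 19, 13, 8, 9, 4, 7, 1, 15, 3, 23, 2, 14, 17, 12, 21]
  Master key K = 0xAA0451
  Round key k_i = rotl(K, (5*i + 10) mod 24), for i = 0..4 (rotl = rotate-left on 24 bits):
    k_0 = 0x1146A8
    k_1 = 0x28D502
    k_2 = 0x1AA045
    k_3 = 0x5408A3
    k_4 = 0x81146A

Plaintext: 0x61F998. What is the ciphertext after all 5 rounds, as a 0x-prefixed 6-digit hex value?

s_0 = plaintext = 0x61F998
s_1 = Round(s_0, k_0) = 0x87A57E
s_2 = Round(s_1, k_1) = 0xA11241
s_3 = Round(s_2, k_2) = 0xEE4E83
s_4 = Round(s_3, k_3) = 0x740934
s_5 = Round(s_4, k_4) = 0x016956

0x016956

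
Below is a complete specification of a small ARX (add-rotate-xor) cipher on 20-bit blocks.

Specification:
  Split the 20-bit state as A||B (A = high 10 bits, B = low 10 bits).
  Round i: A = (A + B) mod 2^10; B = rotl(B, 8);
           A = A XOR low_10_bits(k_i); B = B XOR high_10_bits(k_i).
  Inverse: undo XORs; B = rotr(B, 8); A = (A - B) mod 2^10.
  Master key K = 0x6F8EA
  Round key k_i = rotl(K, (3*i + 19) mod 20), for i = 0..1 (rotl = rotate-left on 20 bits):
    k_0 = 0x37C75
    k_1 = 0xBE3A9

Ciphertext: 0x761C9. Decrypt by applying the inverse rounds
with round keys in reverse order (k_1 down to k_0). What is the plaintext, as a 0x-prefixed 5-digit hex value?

0x5FC60

s_0 = ciphertext = 0x761C9
s_1 = InvRound(s_0, k_1) = 0x6A8C7
s_2 = InvRound(s_1, k_0) = 0x5FC60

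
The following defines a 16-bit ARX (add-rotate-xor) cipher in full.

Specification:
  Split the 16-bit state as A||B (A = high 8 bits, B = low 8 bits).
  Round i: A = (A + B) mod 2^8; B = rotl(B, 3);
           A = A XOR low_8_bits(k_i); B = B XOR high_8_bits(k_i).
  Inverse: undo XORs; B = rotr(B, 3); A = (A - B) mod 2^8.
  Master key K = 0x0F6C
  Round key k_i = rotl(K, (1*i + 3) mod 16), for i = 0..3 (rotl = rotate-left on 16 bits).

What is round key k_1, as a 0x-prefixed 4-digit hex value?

0xF6C0

K = 0x0F6C
k_0 = rotl(K, (1*0+3) mod 16) = rotl(K, 3) = 0x7B60
k_1 = rotl(K, (1*1+3) mod 16) = rotl(K, 4) = 0xF6C0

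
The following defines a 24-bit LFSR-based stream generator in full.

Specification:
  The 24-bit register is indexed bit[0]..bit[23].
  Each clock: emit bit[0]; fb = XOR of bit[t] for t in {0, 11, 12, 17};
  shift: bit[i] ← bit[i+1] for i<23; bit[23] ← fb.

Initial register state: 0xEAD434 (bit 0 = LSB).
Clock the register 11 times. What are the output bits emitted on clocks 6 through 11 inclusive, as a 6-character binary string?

reg_0 = 0xEAD434
clock 1: out=0, reg = 0x756A1A
clock 2: out=0, reg = 0xBAB50D
clock 3: out=1, reg = 0xDD5A86
clock 4: out=0, reg = 0x6EAD43
clock 5: out=1, reg = 0xB756A1
clock 6: out=1, reg = 0xDBAB50
clock 7: out=0, reg = 0x6DD5A8
clock 8: out=0, reg = 0xB6EAD4
clock 9: out=0, reg = 0x5B756A
clock 10: out=0, reg = 0x2DBAB5
clock 11: out=1, reg = 0x96DD5A

100001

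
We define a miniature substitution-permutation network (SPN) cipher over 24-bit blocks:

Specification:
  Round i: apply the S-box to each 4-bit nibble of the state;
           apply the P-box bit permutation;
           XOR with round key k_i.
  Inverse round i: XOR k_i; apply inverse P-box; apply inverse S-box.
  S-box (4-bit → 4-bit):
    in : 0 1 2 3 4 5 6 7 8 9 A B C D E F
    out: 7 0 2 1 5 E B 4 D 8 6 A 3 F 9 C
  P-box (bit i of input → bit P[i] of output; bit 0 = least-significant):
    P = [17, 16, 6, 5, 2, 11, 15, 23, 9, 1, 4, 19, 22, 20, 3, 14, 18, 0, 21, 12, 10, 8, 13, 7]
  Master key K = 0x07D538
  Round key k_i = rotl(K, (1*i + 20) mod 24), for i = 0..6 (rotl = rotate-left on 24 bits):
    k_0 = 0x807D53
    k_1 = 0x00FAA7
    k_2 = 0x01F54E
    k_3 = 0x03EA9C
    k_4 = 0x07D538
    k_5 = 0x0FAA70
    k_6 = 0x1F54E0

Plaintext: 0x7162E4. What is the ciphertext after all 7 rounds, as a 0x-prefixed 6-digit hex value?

0x5AC6D0

s_0 = plaintext = 0x7162E4
s_1 = Round(s_0, k_0) = 0x521D15
s_2 = Round(s_1, k_1) = 0x09D954
s_3 = Round(s_2, k_2) = 0xDB0806
s_4 = Round(s_3, k_3) = 0x585521
s_5 = Round(s_4, k_4) = 0x3BACA2
s_6 = Round(s_5, k_5) = 0x1E347B
s_7 = Round(s_6, k_6) = 0x5AC6D0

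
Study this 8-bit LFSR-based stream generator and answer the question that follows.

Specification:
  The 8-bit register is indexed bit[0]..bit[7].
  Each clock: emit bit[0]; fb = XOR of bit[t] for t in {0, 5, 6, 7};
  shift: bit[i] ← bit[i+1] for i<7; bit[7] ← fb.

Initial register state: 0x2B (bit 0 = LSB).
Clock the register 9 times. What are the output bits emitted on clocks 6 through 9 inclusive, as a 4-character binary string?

1000

reg_0 = 0x2B
clock 1: out=1, reg = 0x15
clock 2: out=1, reg = 0x8A
clock 3: out=0, reg = 0xC5
clock 4: out=1, reg = 0xE2
clock 5: out=0, reg = 0xF1
clock 6: out=1, reg = 0x78
clock 7: out=0, reg = 0x3C
clock 8: out=0, reg = 0x9E
clock 9: out=0, reg = 0xCF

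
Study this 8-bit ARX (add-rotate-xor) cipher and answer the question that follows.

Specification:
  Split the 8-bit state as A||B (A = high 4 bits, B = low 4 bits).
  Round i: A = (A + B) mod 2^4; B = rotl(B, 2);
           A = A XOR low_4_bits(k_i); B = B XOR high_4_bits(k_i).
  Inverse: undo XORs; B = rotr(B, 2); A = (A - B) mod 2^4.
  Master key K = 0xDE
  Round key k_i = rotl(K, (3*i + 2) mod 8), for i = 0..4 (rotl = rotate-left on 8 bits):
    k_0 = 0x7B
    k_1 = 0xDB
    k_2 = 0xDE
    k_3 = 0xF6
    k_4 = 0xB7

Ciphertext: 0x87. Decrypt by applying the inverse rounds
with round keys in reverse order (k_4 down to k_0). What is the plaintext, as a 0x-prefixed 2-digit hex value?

0xCB

s_0 = ciphertext = 0x87
s_1 = InvRound(s_0, k_4) = 0xC3
s_2 = InvRound(s_1, k_3) = 0x73
s_3 = InvRound(s_2, k_2) = 0xEB
s_4 = InvRound(s_3, k_1) = 0xC9
s_5 = InvRound(s_4, k_0) = 0xCB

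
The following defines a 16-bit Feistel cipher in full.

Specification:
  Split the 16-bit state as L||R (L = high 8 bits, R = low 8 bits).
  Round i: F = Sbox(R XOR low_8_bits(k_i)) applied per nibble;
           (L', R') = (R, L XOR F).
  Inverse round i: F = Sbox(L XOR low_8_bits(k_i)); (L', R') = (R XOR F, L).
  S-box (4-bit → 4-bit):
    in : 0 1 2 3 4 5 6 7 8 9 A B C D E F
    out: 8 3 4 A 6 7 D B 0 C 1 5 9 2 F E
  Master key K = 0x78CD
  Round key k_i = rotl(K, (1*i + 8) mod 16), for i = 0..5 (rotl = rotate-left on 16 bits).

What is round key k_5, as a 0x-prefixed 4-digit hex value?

K = 0x78CD
k_0 = rotl(K, (1*0+8) mod 16) = rotl(K, 8) = 0xCD78
k_1 = rotl(K, (1*1+8) mod 16) = rotl(K, 9) = 0x9AF1
k_2 = rotl(K, (1*2+8) mod 16) = rotl(K, 10) = 0x35E3
k_3 = rotl(K, (1*3+8) mod 16) = rotl(K, 11) = 0x6BC6
k_4 = rotl(K, (1*4+8) mod 16) = rotl(K, 12) = 0xD78C
k_5 = rotl(K, (1*5+8) mod 16) = rotl(K, 13) = 0xAF19

0xAF19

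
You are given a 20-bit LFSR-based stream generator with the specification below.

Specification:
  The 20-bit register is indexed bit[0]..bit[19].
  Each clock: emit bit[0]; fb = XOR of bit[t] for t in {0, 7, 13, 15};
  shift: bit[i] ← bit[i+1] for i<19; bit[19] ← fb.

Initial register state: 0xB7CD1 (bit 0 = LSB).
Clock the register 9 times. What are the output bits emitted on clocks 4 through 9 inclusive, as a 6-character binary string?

reg_0 = 0xB7CD1
clock 1: out=1, reg = 0xDBE68
clock 2: out=0, reg = 0x6DF34
clock 3: out=0, reg = 0xB6F9A
clock 4: out=0, reg = 0x5B7CD
clock 5: out=1, reg = 0x2DBE6
clock 6: out=0, reg = 0x16DF3
clock 7: out=1, reg = 0x8B6F9
clock 8: out=1, reg = 0x45B7C
clock 9: out=0, reg = 0x22DBE

010110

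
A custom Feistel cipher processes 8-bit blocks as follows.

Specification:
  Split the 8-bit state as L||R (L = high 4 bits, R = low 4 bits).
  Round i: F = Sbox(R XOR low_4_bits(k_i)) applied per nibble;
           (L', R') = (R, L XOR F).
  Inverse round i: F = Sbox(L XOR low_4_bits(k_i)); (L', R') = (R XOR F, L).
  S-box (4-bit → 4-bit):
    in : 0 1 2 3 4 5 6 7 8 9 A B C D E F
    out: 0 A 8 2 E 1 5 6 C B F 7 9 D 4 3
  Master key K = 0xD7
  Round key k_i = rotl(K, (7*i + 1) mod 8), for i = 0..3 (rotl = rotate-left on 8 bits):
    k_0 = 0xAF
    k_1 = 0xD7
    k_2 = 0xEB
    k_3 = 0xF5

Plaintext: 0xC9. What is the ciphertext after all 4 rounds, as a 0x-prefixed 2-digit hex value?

0xC6

s_0 = plaintext = 0xC9
s_1 = Round(s_0, k_0) = 0x99
s_2 = Round(s_1, k_1) = 0x9D
s_3 = Round(s_2, k_2) = 0xDC
s_4 = Round(s_3, k_3) = 0xC6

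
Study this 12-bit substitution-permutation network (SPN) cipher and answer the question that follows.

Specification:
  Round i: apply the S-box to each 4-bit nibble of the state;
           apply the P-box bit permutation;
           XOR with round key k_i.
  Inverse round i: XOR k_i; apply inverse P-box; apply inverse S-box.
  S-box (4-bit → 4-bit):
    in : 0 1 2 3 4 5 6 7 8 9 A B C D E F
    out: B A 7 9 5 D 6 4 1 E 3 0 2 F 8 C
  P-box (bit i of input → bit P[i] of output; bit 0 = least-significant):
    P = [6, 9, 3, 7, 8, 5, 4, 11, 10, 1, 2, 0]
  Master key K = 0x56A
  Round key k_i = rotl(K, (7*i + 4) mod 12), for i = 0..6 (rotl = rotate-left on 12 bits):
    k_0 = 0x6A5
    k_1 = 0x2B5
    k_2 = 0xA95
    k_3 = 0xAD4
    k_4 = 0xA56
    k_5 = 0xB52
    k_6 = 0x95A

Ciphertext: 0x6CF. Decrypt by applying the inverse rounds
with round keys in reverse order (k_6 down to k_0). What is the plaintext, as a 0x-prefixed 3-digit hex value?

0x424

s_0 = ciphertext = 0x6CF
s_1 = InvRound(s_0, k_6) = 0x551
s_2 = InvRound(s_1, k_5) = 0x0EC
s_3 = InvRound(s_2, k_4) = 0xC99
s_4 = InvRound(s_3, k_3) = 0x5B2
s_5 = InvRound(s_4, k_2) = 0xD0C
s_6 = InvRound(s_5, k_1) = 0x3D9
s_7 = InvRound(s_6, k_0) = 0x424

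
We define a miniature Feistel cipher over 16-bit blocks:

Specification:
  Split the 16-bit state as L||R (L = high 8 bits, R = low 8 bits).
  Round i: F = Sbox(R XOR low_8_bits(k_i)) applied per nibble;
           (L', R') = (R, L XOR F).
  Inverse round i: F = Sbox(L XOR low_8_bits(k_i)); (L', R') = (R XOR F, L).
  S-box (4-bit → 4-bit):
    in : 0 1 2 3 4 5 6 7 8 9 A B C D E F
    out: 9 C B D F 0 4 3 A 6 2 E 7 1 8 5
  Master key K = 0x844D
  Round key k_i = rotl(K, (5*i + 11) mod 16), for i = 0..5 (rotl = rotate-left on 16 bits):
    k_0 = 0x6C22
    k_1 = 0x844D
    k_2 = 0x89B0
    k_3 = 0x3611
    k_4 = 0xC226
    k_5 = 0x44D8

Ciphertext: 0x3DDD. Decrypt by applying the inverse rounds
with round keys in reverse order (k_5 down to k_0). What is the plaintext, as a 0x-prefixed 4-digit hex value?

0x33C4

s_0 = ciphertext = 0x3DDD
s_1 = InvRound(s_0, k_5) = 0x5D3D
s_2 = InvRound(s_1, k_4) = 0x035D
s_3 = InvRound(s_2, k_3) = 0x9603
s_4 = InvRound(s_3, k_2) = 0xB796
s_5 = InvRound(s_4, k_1) = 0xC4B7
s_6 = InvRound(s_5, k_0) = 0x33C4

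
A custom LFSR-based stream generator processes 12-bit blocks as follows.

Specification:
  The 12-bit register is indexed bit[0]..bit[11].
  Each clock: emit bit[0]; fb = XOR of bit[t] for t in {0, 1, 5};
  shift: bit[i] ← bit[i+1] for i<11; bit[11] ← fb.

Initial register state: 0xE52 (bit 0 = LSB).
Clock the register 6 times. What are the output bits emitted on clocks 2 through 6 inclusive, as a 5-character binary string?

reg_0 = 0xE52
clock 1: out=0, reg = 0xF29
clock 2: out=1, reg = 0x794
clock 3: out=0, reg = 0x3CA
clock 4: out=0, reg = 0x9E5
clock 5: out=1, reg = 0x4F2
clock 6: out=0, reg = 0x279

10010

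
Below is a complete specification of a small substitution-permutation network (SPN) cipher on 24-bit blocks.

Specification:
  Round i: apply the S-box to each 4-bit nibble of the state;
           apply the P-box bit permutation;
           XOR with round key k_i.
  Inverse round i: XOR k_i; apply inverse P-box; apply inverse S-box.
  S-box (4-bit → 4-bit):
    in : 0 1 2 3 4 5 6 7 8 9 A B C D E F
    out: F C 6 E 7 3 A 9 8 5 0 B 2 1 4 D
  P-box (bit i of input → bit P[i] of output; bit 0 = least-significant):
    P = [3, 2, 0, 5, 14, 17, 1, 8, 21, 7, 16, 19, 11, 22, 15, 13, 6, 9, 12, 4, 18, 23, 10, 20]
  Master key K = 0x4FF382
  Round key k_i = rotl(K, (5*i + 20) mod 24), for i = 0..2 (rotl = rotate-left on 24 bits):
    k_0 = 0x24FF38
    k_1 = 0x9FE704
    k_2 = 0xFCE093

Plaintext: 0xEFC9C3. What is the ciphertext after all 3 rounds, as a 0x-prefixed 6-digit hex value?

0x253402

s_0 = plaintext = 0xEFC9C3
s_1 = Round(s_0, k_0) = 0x47EB4D
s_2 = Round(s_1, k_1) = 0x3123DE
s_3 = Round(s_2, k_2) = 0x253402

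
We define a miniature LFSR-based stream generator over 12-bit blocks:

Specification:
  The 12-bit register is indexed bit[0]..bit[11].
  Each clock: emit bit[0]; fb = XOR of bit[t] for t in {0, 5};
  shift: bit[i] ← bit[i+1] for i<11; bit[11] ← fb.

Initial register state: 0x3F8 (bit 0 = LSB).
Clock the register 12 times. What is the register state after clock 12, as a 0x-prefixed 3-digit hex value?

0x067

reg_0 = 0x3F8
clock 1: out=0, reg = 0x9FC
clock 2: out=0, reg = 0xCFE
clock 3: out=0, reg = 0xE7F
clock 4: out=1, reg = 0x73F
clock 5: out=1, reg = 0x39F
clock 6: out=1, reg = 0x9CF
clock 7: out=1, reg = 0xCE7
clock 8: out=1, reg = 0x673
clock 9: out=1, reg = 0x339
clock 10: out=1, reg = 0x19C
clock 11: out=0, reg = 0x0CE
clock 12: out=0, reg = 0x067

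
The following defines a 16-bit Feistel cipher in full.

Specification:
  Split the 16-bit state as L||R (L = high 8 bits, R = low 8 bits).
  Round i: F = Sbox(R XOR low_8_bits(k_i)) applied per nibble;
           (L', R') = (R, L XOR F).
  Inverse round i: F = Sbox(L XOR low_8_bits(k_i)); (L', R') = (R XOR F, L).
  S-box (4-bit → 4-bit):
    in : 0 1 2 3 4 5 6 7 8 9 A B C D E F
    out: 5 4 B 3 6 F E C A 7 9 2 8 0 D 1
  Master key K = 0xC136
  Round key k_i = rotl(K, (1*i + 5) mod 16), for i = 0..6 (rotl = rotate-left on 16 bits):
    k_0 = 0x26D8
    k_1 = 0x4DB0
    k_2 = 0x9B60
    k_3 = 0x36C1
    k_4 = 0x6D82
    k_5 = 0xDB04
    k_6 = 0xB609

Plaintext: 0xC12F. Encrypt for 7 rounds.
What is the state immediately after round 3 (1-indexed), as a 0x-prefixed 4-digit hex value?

0xCF4C

s_0 = plaintext = 0xC12F
s_1 = Round(s_0, k_0) = 0x2FDD
s_2 = Round(s_1, k_1) = 0xDDCF
s_3 = Round(s_2, k_2) = 0xCF4C
s_4 = Round(s_3, k_3) = 0x4C6F
s_5 = Round(s_4, k_4) = 0x6F9C
s_6 = Round(s_5, k_5) = 0x9C15
s_7 = Round(s_6, k_6) = 0x15D4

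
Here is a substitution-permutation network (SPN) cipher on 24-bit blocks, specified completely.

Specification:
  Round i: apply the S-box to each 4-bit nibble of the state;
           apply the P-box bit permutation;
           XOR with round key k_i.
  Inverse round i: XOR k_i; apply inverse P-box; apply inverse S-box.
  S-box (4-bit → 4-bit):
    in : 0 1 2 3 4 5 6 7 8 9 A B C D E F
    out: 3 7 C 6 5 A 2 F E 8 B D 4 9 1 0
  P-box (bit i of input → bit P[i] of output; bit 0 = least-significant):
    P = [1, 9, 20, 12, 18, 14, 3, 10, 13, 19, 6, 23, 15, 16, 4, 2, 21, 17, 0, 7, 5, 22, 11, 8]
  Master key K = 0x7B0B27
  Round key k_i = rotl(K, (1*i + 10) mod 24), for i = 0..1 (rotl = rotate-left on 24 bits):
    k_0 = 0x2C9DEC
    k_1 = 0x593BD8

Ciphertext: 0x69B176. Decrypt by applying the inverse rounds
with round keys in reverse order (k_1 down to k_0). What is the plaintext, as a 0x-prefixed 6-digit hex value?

s_0 = ciphertext = 0x69B176
s_1 = InvRound(s_0, k_1) = 0x4DDFC1
s_2 = InvRound(s_1, k_0) = 0x045F36

0x045F36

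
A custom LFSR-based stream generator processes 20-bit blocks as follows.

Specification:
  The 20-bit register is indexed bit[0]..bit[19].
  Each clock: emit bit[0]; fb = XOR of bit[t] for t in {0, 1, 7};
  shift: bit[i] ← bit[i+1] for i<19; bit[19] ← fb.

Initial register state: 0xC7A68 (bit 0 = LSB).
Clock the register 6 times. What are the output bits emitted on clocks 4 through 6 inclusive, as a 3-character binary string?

101

reg_0 = 0xC7A68
clock 1: out=0, reg = 0x63D34
clock 2: out=0, reg = 0x31E9A
clock 3: out=0, reg = 0x18F4D
clock 4: out=1, reg = 0x8C7A6
clock 5: out=0, reg = 0x463D3
clock 6: out=1, reg = 0xA31E9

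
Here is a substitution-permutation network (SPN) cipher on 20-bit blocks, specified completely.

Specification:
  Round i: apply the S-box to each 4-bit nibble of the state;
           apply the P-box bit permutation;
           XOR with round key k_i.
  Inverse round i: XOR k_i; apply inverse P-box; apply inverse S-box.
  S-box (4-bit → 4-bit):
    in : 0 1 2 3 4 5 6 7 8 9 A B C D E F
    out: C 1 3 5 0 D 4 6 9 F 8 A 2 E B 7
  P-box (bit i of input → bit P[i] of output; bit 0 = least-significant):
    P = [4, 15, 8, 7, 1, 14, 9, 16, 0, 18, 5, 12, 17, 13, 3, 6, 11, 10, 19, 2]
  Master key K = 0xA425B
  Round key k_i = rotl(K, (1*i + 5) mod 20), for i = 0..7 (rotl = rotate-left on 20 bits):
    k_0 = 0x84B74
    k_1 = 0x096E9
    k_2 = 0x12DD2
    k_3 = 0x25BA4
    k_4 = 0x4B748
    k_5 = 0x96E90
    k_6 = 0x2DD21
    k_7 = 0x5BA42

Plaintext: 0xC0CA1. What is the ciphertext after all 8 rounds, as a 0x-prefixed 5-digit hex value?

s_0 = plaintext = 0xC0CA1
s_1 = Round(s_0, k_0) = 0xD4F2C
s_2 = Round(s_1, k_1) = 0xC52CE
s_3 = Round(s_2, k_2) = 0x7E90B
s_4 = Round(s_3, k_3) = 0xDED45
s_5 = Round(s_4, k_4) = 0xA82BC
s_6 = Round(s_5, k_5) = 0xEAED5
s_7 = Round(s_6, k_6) = 0x782F4
s_8 = Round(s_7, k_7) = 0xBFC01

0xBFC01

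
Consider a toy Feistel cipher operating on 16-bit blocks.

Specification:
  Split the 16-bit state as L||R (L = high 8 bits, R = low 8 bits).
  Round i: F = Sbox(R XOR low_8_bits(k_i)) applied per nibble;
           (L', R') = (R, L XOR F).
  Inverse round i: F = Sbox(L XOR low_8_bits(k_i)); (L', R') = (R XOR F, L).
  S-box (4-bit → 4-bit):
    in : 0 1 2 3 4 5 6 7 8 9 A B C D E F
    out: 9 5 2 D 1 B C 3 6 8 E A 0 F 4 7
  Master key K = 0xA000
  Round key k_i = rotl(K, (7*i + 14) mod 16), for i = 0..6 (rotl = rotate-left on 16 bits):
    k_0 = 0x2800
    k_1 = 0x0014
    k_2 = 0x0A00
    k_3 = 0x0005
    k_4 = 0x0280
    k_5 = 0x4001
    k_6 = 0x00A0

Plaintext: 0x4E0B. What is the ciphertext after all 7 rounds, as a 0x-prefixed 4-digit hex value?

0x166D

s_0 = plaintext = 0x4E0B
s_1 = Round(s_0, k_0) = 0x0BD4
s_2 = Round(s_1, k_1) = 0xD402
s_3 = Round(s_2, k_2) = 0x0246
s_4 = Round(s_3, k_3) = 0x461F
s_5 = Round(s_4, k_4) = 0x1FC1
s_6 = Round(s_5, k_5) = 0xC116
s_7 = Round(s_6, k_6) = 0x166D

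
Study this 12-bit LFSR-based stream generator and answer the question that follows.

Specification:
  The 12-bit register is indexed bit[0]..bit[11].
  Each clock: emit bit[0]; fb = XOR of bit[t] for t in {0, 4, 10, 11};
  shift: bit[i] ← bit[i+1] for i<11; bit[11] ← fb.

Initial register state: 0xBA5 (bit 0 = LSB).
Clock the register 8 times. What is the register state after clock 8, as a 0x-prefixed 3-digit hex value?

0x04B

reg_0 = 0xBA5
clock 1: out=1, reg = 0x5D2
clock 2: out=0, reg = 0x2E9
clock 3: out=1, reg = 0x974
clock 4: out=0, reg = 0x4BA
clock 5: out=0, reg = 0x25D
clock 6: out=1, reg = 0x12E
clock 7: out=0, reg = 0x097
clock 8: out=1, reg = 0x04B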